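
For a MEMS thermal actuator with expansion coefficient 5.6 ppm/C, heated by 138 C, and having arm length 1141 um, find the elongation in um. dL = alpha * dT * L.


Step 1: Convert CTE: alpha = 5.6 ppm/C = 5.6e-6 /C
Step 2: dL = 5.6e-6 * 138 * 1141
dL = 0.8818 um


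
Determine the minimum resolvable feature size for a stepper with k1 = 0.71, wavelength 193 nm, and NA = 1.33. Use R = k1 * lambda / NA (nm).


Step 1: Identify values: k1 = 0.71, lambda = 193 nm, NA = 1.33
Step 2: R = k1 * lambda / NA
R = 0.71 * 193 / 1.33
R = 103.0 nm


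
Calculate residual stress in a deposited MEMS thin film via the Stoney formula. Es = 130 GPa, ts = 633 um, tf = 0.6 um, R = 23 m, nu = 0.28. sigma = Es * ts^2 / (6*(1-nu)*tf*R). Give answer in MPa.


Step 1: Compute numerator: Es * ts^2 = 130 * 633^2 = 52089570 (GPa*um^2)
Step 2: Compute denominator (R in um): 6*(1-nu)*tf*R = 6*0.72*0.6*23e6 = 59616000.0 (um^2)
Step 3: sigma (GPa) = 52089570 / 59616000.0 = 8.73752e-01 GPa
Step 4: Convert to MPa (x1000): sigma = 873.8 MPa


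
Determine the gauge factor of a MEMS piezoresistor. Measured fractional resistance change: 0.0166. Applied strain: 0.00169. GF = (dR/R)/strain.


Step 1: Identify values.
dR/R = 0.0166, strain = 0.00169
Step 2: GF = (dR/R) / strain = 0.0166 / 0.00169
GF = 9.8


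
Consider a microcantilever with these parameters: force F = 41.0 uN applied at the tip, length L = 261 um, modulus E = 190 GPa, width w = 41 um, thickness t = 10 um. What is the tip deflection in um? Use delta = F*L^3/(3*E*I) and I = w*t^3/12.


Step 1: Calculate the second moment of area.
I = w * t^3 / 12 = 41 * 10^3 / 12 = 3416.6667 um^4
Step 2: Convert E to consistent units (1 GPa = 1000 uN/um^2).
E = 190 GPa = 190000 uN/um^2
Step 3: Calculate tip deflection.
delta = F * L^3 / (3 * E * I)
delta = 41.0 * 261^3 / (3 * 190000 * 3416.6667)
delta = 0.3743 um


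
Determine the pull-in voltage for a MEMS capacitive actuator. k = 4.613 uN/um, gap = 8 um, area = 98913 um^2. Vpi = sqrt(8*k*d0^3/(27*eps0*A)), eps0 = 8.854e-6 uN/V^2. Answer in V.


Step 1: Compute numerator: 8 * k * d0^3 = 8 * 4.613 * 8^3 = 18894.848
Step 2: Compute denominator: 27 * eps0 * A = 27 * 8.854e-6 * 98913 = 23.645944
Step 3: Vpi = sqrt(18894.848 / 23.645944)
Vpi = 28.27 V


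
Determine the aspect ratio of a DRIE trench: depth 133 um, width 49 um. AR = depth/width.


Step 1: AR = depth / width
Step 2: AR = 133 / 49
AR = 2.7


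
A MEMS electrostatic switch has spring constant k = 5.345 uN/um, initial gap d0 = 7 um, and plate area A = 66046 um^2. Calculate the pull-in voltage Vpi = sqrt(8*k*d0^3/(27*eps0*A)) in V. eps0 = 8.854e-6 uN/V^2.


Step 1: Compute numerator: 8 * k * d0^3 = 8 * 5.345 * 7^3 = 14666.68
Step 2: Compute denominator: 27 * eps0 * A = 27 * 8.854e-6 * 66046 = 15.788825
Step 3: Vpi = sqrt(14666.68 / 15.788825)
Vpi = 30.48 V


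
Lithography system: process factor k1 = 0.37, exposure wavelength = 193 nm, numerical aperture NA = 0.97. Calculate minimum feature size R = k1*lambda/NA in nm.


Step 1: Identify values: k1 = 0.37, lambda = 193 nm, NA = 0.97
Step 2: R = k1 * lambda / NA
R = 0.37 * 193 / 0.97
R = 73.6 nm


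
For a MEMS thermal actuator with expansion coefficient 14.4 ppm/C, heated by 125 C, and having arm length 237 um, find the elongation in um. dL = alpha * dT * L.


Step 1: Convert CTE: alpha = 14.4 ppm/C = 14.4e-6 /C
Step 2: dL = 14.4e-6 * 125 * 237
dL = 0.4266 um


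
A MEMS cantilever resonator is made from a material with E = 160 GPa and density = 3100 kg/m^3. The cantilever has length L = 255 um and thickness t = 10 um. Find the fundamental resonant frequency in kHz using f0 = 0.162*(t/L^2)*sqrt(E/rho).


Step 1: Convert units to SI.
t_SI = 10e-6 m, L_SI = 255e-6 m
Step 2: Calculate sqrt(E/rho).
sqrt(160e9 / 3100) = 7184.21 m/s
Step 3: Compute f0.
f0 = 0.162 * 10e-6 / (255e-6)^2 * 7184.21 = 178983.8 Hz = 178.98 kHz


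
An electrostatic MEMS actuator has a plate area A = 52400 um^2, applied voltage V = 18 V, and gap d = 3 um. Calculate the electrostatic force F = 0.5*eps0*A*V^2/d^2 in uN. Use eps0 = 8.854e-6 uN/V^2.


Step 1: Identify parameters.
eps0 = 8.854e-6 uN/V^2, A = 52400 um^2, V = 18 V, d = 3 um
Step 2: Compute V^2 = 18^2 = 324
Step 3: Compute d^2 = 3^2 = 9
Step 4: F = 0.5 * 8.854e-6 * 52400 * 324 / 9
F = 8.351 uN


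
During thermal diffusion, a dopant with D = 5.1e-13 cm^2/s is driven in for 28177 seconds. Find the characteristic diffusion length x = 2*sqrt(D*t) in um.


Step 1: Compute D*t = 5.1e-13 * 28177 = 1.437027e-08 cm^2
Step 2: sqrt(D*t) = 1.19876e-04 cm
Step 3: x = 2 * 1.19876e-04 cm = 2.39752e-04 cm
Step 4: Convert to um (1 cm = 1e4 um): x = 2.398 um


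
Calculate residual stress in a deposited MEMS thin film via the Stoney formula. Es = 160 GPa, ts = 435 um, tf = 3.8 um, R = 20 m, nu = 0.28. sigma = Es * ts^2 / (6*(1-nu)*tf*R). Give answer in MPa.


Step 1: Compute numerator: Es * ts^2 = 160 * 435^2 = 30276000 (GPa*um^2)
Step 2: Compute denominator (R in um): 6*(1-nu)*tf*R = 6*0.72*3.8*20e6 = 328320000.0 (um^2)
Step 3: sigma (GPa) = 30276000 / 328320000.0 = 9.2215e-02 GPa
Step 4: Convert to MPa (x1000): sigma = 92.2 MPa


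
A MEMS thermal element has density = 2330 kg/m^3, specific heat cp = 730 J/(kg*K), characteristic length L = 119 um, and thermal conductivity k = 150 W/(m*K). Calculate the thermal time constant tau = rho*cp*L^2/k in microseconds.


Step 1: Convert L to m: L = 119e-6 m
Step 2: L^2 = (119e-6)^2 = 1.4161e-08 m^2
Step 3: tau = 2330 * 730 * 1.4161e-08 / 150 = 1.605763e-04 s
Step 4: Convert to microseconds (multiply by 1e6).
tau = 160.576 us


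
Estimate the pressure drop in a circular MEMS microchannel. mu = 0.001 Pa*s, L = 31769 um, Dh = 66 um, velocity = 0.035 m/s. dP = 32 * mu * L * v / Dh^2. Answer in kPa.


Step 1: Convert to SI: L = 31769e-6 m, Dh = 66e-6 m
Step 2: dP = 32 * 0.001 * 31769e-6 * 0.035 / (66e-6)^2
Step 3: dP = 8168.34 Pa
Step 4: Convert to kPa: dP = 8.17 kPa


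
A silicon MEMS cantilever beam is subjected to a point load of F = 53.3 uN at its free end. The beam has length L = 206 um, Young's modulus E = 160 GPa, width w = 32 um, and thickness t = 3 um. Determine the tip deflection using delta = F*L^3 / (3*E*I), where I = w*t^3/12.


Step 1: Calculate the second moment of area.
I = w * t^3 / 12 = 32 * 3^3 / 12 = 72.0 um^4
Step 2: Convert E to consistent units (1 GPa = 1000 uN/um^2).
E = 160 GPa = 160000 uN/um^2
Step 3: Calculate tip deflection.
delta = F * L^3 / (3 * E * I)
delta = 53.3 * 206^3 / (3 * 160000 * 72.0)
delta = 13.482 um


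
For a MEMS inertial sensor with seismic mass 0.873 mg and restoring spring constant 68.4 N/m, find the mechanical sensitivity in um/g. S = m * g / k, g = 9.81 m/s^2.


Step 1: Convert mass: m = 0.873 mg = 8.73e-07 kg
Step 2: S = m * g / k = 8.73e-07 * 9.81 / 68.4
Step 3: S = 1.25e-07 m/g
Step 4: Convert to um/g: S = 0.125 um/g


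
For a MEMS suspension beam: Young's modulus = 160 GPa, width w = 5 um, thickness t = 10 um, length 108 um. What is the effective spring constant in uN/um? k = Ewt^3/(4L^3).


Step 1: Convert E to consistent units (1 GPa = 1000 uN/um^2).
E = 160 GPa = 160000 uN/um^2
Step 2: Compute t^3 = 10^3 = 1000
Step 3: Compute L^3 = 108^3 = 1259712
Step 4: k = 160000 * 5 * 1000 / (4 * 1259712)
k = 158.7664 uN/um


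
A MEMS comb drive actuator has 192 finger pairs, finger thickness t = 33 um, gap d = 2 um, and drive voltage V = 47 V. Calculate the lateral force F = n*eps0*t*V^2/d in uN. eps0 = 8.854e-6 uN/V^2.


Step 1: Parameters: n=192, eps0=8.854e-6 uN/V^2, t=33 um, V=47 V, d=2 um
Step 2: V^2 = 2209
Step 3: F = 192 * 8.854e-6 * 33 * 2209 / 2
F = 61.961 uN


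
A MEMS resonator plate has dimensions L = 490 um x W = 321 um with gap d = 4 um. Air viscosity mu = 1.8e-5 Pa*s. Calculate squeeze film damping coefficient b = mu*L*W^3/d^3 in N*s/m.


Step 1: Convert to SI.
L = 490e-6 m, W = 321e-6 m, d = 4e-6 m
Step 2: W^3 = (321e-6)^3 = 3.31e-11 m^3
Step 3: d^3 = (4e-6)^3 = 6.40e-17 m^3
Step 4: b = 1.8e-5 * 490e-6 * 3.31e-11 / 6.40e-17
b = 4.56e-03 N*s/m


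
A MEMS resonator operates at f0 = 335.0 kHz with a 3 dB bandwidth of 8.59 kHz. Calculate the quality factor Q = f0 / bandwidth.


Step 1: Q = f0 / bandwidth
Step 2: Q = 335.0 / 8.59
Q = 39.0


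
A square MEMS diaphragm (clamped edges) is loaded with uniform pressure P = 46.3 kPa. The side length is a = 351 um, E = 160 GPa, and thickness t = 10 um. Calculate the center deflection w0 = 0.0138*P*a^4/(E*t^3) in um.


Step 1: Convert pressure to compatible units (E is in GPa, so P in GPa).
P = 46.3 kPa = 46.3e-6 GPa
Step 2: Compute numerator: 0.0138 * P * a^4.
a^4 = 351^4 = 15178486401
numerator = 0.0138 * 46.3e-6 * 15178486401 = 9.6981e+03
Step 3: Compute denominator: E * t^3 = 160 * 10^3 = 160000
Step 4: w0 = numerator / denominator = 9.6981e+03 / 160000 = 0.0606 um


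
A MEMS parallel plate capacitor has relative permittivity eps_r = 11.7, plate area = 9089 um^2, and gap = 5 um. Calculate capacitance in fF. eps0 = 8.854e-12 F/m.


Step 1: Convert area to m^2: A = 9089e-12 m^2
Step 2: Convert gap to m: d = 5e-6 m
Step 3: C = eps0 * eps_r * A / d
C = 8.854e-12 * 11.7 * 9089e-12 / 5e-6
Step 4: Convert to fF (multiply by 1e15).
C = 188.31 fF


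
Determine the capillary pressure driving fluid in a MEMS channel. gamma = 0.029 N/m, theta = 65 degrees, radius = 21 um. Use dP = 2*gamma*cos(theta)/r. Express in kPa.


Step 1: cos(65 deg) = 0.4226
Step 2: Convert r to m: r = 21e-6 m
Step 3: dP = 2 * 0.029 * 0.4226 / 21e-6 = 1167.2 Pa
Step 4: Convert Pa to kPa (divide by 1000).
dP = 1.17 kPa


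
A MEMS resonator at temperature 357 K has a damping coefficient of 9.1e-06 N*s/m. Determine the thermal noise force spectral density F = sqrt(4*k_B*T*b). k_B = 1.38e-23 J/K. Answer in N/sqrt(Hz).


Step 1: Compute 4 * k_B * T * b
= 4 * 1.38e-23 * 357 * 9.1e-06
= 1.7933e-25 N^2/Hz
Step 2: F_noise = sqrt(1.7933e-25)
F_noise = 4.23e-13 N/sqrt(Hz)


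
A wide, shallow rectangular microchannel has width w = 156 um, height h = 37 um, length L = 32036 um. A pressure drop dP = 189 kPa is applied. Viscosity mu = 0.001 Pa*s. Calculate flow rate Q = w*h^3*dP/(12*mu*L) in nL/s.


Step 1: Convert all dimensions to SI (meters).
w = 156e-6 m, h = 37e-6 m, L = 32036e-6 m, dP = 189e3 Pa
Step 2: Q = w * h^3 * dP / (12 * mu * L)
Q = 156e-6 * (37e-6)^3 * 189e3 / (12 * 0.001 * 32036e-6) = 3.8848302e-09 m^3/s
Step 3: Convert Q from m^3/s to nL/s (1 m^3 = 1e12 nL, so multiply by 1e12).
Q = 3884.83 nL/s


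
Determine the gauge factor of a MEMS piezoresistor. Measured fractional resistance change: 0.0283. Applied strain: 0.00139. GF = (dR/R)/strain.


Step 1: Identify values.
dR/R = 0.0283, strain = 0.00139
Step 2: GF = (dR/R) / strain = 0.0283 / 0.00139
GF = 20.4


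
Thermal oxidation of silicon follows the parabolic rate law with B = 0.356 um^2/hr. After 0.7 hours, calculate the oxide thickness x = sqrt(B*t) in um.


Step 1: Compute B*t = 0.356 * 0.7 = 0.2492
Step 2: x = sqrt(0.2492)
x = 0.499 um


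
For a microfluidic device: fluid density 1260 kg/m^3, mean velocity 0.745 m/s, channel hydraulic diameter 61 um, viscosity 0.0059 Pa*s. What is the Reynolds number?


Step 1: Convert Dh to meters: Dh = 61e-6 m
Step 2: Re = rho * v * Dh / mu
Re = 1260 * 0.745 * 61e-6 / 0.0059
Re = 9.705


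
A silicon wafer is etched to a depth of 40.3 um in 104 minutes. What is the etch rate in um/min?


Step 1: Etch rate = depth / time
Step 2: rate = 40.3 / 104
rate = 0.387 um/min


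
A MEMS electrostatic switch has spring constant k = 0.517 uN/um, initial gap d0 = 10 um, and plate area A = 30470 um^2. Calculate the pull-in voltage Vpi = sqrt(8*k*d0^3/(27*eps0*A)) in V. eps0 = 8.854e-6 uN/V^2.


Step 1: Compute numerator: 8 * k * d0^3 = 8 * 0.517 * 10^3 = 4136.0
Step 2: Compute denominator: 27 * eps0 * A = 27 * 8.854e-6 * 30470 = 7.284097
Step 3: Vpi = sqrt(4136.0 / 7.284097)
Vpi = 23.83 V


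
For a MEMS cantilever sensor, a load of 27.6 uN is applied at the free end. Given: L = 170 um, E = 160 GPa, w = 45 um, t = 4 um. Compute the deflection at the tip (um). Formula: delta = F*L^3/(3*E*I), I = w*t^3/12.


Step 1: Calculate the second moment of area.
I = w * t^3 / 12 = 45 * 4^3 / 12 = 240.0 um^4
Step 2: Convert E to consistent units (1 GPa = 1000 uN/um^2).
E = 160 GPa = 160000 uN/um^2
Step 3: Calculate tip deflection.
delta = F * L^3 / (3 * E * I)
delta = 27.6 * 170^3 / (3 * 160000 * 240.0)
delta = 1.1771 um


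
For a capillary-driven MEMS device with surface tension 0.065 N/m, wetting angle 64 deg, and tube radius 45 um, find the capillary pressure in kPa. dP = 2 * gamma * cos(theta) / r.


Step 1: cos(64 deg) = 0.4384
Step 2: Convert r to m: r = 45e-6 m
Step 3: dP = 2 * 0.065 * 0.4384 / 45e-6 = 1266.5 Pa
Step 4: Convert Pa to kPa (divide by 1000).
dP = 1.27 kPa


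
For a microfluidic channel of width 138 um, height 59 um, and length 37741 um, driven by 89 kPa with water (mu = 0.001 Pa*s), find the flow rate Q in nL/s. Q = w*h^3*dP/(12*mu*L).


Step 1: Convert all dimensions to SI (meters).
w = 138e-6 m, h = 59e-6 m, L = 37741e-6 m, dP = 89e3 Pa
Step 2: Q = w * h^3 * dP / (12 * mu * L)
Q = 138e-6 * (59e-6)^3 * 89e3 / (12 * 0.001 * 37741e-6) = 5.56968301e-09 m^3/s
Step 3: Convert Q from m^3/s to nL/s (1 m^3 = 1e12 nL, so multiply by 1e12).
Q = 5569.683 nL/s


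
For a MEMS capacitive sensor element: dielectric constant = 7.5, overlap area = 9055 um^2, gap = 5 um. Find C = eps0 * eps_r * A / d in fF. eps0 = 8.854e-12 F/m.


Step 1: Convert area to m^2: A = 9055e-12 m^2
Step 2: Convert gap to m: d = 5e-6 m
Step 3: C = eps0 * eps_r * A / d
C = 8.854e-12 * 7.5 * 9055e-12 / 5e-6
Step 4: Convert to fF (multiply by 1e15).
C = 120.26 fF


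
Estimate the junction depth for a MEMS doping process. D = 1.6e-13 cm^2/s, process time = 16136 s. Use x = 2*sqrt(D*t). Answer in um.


Step 1: Compute D*t = 1.6e-13 * 16136 = 2.58176e-09 cm^2
Step 2: sqrt(D*t) = 5.0811e-05 cm
Step 3: x = 2 * 5.0811e-05 cm = 1.01622e-04 cm
Step 4: Convert to um (1 cm = 1e4 um): x = 1.016 um


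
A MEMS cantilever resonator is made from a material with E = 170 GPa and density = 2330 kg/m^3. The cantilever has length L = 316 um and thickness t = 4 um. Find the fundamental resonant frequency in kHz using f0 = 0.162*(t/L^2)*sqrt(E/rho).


Step 1: Convert units to SI.
t_SI = 4e-6 m, L_SI = 316e-6 m
Step 2: Calculate sqrt(E/rho).
sqrt(170e9 / 2330) = 8541.74 m/s
Step 3: Compute f0.
f0 = 0.162 * 4e-6 / (316e-6)^2 * 8541.74 = 55430.3 Hz = 55.43 kHz


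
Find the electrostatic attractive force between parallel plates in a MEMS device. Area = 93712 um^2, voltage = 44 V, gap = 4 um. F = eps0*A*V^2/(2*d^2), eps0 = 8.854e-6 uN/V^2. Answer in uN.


Step 1: Identify parameters.
eps0 = 8.854e-6 uN/V^2, A = 93712 um^2, V = 44 V, d = 4 um
Step 2: Compute V^2 = 44^2 = 1936
Step 3: Compute d^2 = 4^2 = 16
Step 4: F = 0.5 * 8.854e-6 * 93712 * 1936 / 16
F = 50.198 uN


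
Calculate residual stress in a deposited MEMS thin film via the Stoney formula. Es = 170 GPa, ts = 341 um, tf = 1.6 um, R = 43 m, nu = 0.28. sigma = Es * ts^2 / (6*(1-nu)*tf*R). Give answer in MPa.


Step 1: Compute numerator: Es * ts^2 = 170 * 341^2 = 19767770 (GPa*um^2)
Step 2: Compute denominator (R in um): 6*(1-nu)*tf*R = 6*0.72*1.6*43e6 = 297216000.0 (um^2)
Step 3: sigma (GPa) = 19767770 / 297216000.0 = 6.651e-02 GPa
Step 4: Convert to MPa (x1000): sigma = 66.5 MPa


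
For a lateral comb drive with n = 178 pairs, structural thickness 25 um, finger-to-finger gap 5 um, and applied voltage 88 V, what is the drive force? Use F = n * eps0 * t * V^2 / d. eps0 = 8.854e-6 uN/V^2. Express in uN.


Step 1: Parameters: n=178, eps0=8.854e-6 uN/V^2, t=25 um, V=88 V, d=5 um
Step 2: V^2 = 7744
Step 3: F = 178 * 8.854e-6 * 25 * 7744 / 5
F = 61.023 uN


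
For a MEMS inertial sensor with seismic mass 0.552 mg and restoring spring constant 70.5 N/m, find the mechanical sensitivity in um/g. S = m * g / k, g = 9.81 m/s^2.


Step 1: Convert mass: m = 0.552 mg = 5.52e-07 kg
Step 2: S = m * g / k = 5.52e-07 * 9.81 / 70.5
Step 3: S = 7.68e-08 m/g
Step 4: Convert to um/g: S = 0.077 um/g


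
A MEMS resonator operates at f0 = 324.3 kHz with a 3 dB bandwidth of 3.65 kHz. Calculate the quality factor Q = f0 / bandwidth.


Step 1: Q = f0 / bandwidth
Step 2: Q = 324.3 / 3.65
Q = 88.8


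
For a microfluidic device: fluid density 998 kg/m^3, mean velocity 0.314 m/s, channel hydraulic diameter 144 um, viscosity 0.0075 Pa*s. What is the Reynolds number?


Step 1: Convert Dh to meters: Dh = 144e-6 m
Step 2: Re = rho * v * Dh / mu
Re = 998 * 0.314 * 144e-6 / 0.0075
Re = 6.017


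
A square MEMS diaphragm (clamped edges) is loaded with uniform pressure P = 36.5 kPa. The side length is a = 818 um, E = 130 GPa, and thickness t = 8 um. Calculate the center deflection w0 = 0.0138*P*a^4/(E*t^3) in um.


Step 1: Convert pressure to compatible units (E is in GPa, so P in GPa).
P = 36.5 kPa = 36.5e-6 GPa
Step 2: Compute numerator: 0.0138 * P * a^4.
a^4 = 818^4 = 447726927376
numerator = 0.0138 * 36.5e-6 * 447726927376 = 2.255201e+05
Step 3: Compute denominator: E * t^3 = 130 * 8^3 = 66560
Step 4: w0 = numerator / denominator = 2.255201e+05 / 66560 = 3.3882 um


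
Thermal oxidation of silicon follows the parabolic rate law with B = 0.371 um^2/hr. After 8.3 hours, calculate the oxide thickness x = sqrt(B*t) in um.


Step 1: Compute B*t = 0.371 * 8.3 = 3.0793
Step 2: x = sqrt(3.0793)
x = 1.755 um


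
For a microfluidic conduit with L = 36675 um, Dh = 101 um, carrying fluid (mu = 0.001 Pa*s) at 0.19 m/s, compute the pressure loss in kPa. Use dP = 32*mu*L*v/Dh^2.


Step 1: Convert to SI: L = 36675e-6 m, Dh = 101e-6 m
Step 2: dP = 32 * 0.001 * 36675e-6 * 0.19 / (101e-6)^2
Step 3: dP = 21859.03 Pa
Step 4: Convert to kPa: dP = 21.86 kPa


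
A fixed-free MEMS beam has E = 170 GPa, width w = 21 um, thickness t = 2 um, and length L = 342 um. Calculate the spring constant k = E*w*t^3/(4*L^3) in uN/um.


Step 1: Convert E to consistent units (1 GPa = 1000 uN/um^2).
E = 170 GPa = 170000 uN/um^2
Step 2: Compute t^3 = 2^3 = 8
Step 3: Compute L^3 = 342^3 = 40001688
Step 4: k = 170000 * 21 * 8 / (4 * 40001688)
k = 0.1785 uN/um


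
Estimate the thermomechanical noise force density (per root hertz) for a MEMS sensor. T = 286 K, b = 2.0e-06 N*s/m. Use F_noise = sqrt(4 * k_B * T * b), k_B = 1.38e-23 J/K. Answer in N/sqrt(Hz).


Step 1: Compute 4 * k_B * T * b
= 4 * 1.38e-23 * 286 * 2.0e-06
= 3.1574e-26 N^2/Hz
Step 2: F_noise = sqrt(3.1574e-26)
F_noise = 1.78e-13 N/sqrt(Hz)


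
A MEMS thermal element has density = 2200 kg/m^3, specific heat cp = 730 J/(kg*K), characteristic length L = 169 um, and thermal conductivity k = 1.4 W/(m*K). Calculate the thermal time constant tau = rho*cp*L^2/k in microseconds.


Step 1: Convert L to m: L = 169e-6 m
Step 2: L^2 = (169e-6)^2 = 2.8561e-08 m^2
Step 3: tau = 2200 * 730 * 2.8561e-08 / 1.4 = 3.276354714e-02 s
Step 4: Convert to microseconds (multiply by 1e6).
tau = 32763.547 us


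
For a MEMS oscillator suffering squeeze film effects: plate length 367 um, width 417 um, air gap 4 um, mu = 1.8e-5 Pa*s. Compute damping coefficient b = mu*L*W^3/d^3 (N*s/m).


Step 1: Convert to SI.
L = 367e-6 m, W = 417e-6 m, d = 4e-6 m
Step 2: W^3 = (417e-6)^3 = 7.25e-11 m^3
Step 3: d^3 = (4e-6)^3 = 6.40e-17 m^3
Step 4: b = 1.8e-5 * 367e-6 * 7.25e-11 / 6.40e-17
b = 7.48e-03 N*s/m


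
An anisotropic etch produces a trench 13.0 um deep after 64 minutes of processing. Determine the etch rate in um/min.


Step 1: Etch rate = depth / time
Step 2: rate = 13.0 / 64
rate = 0.203 um/min


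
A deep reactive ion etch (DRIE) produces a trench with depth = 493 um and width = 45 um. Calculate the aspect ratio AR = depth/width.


Step 1: AR = depth / width
Step 2: AR = 493 / 45
AR = 11.0


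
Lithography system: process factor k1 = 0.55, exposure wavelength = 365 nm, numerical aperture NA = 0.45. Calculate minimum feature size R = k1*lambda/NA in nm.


Step 1: Identify values: k1 = 0.55, lambda = 365 nm, NA = 0.45
Step 2: R = k1 * lambda / NA
R = 0.55 * 365 / 0.45
R = 446.1 nm


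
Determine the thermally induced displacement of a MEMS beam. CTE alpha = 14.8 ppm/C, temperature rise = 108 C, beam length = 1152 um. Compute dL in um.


Step 1: Convert CTE: alpha = 14.8 ppm/C = 14.8e-6 /C
Step 2: dL = 14.8e-6 * 108 * 1152
dL = 1.8414 um


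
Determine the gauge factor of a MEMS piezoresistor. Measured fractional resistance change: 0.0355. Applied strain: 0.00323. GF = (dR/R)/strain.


Step 1: Identify values.
dR/R = 0.0355, strain = 0.00323
Step 2: GF = (dR/R) / strain = 0.0355 / 0.00323
GF = 11.0


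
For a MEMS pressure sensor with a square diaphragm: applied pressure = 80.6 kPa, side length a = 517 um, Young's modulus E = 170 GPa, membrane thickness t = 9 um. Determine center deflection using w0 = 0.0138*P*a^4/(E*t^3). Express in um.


Step 1: Convert pressure to compatible units (E is in GPa, so P in GPa).
P = 80.6 kPa = 80.6e-6 GPa
Step 2: Compute numerator: 0.0138 * P * a^4.
a^4 = 517^4 = 71443409521
numerator = 0.0138 * 80.6e-6 * 71443409521 = 7.94651e+04
Step 3: Compute denominator: E * t^3 = 170 * 9^3 = 123930
Step 4: w0 = numerator / denominator = 7.94651e+04 / 123930 = 0.6412 um


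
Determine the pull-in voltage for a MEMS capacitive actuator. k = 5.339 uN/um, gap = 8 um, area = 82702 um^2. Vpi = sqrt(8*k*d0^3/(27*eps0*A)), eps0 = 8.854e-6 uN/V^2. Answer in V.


Step 1: Compute numerator: 8 * k * d0^3 = 8 * 5.339 * 8^3 = 21868.544
Step 2: Compute denominator: 27 * eps0 * A = 27 * 8.854e-6 * 82702 = 19.770575
Step 3: Vpi = sqrt(21868.544 / 19.770575)
Vpi = 33.26 V


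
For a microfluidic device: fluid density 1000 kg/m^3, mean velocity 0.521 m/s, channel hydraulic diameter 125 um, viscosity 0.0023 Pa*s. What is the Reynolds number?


Step 1: Convert Dh to meters: Dh = 125e-6 m
Step 2: Re = rho * v * Dh / mu
Re = 1000 * 0.521 * 125e-6 / 0.0023
Re = 28.315


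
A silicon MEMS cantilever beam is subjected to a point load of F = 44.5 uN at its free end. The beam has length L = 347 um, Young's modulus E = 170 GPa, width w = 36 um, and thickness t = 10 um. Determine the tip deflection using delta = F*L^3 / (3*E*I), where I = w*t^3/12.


Step 1: Calculate the second moment of area.
I = w * t^3 / 12 = 36 * 10^3 / 12 = 3000.0 um^4
Step 2: Convert E to consistent units (1 GPa = 1000 uN/um^2).
E = 170 GPa = 170000 uN/um^2
Step 3: Calculate tip deflection.
delta = F * L^3 / (3 * E * I)
delta = 44.5 * 347^3 / (3 * 170000 * 3000.0)
delta = 1.2152 um


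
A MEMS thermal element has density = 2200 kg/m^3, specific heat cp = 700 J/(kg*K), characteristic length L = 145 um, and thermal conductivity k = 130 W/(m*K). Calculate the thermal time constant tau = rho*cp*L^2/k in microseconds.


Step 1: Convert L to m: L = 145e-6 m
Step 2: L^2 = (145e-6)^2 = 2.1025e-08 m^2
Step 3: tau = 2200 * 700 * 2.1025e-08 / 130 = 2.4906538e-04 s
Step 4: Convert to microseconds (multiply by 1e6).
tau = 249.065 us


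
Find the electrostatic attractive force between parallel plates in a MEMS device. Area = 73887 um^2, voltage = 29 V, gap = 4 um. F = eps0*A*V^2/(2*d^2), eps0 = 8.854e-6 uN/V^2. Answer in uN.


Step 1: Identify parameters.
eps0 = 8.854e-6 uN/V^2, A = 73887 um^2, V = 29 V, d = 4 um
Step 2: Compute V^2 = 29^2 = 841
Step 3: Compute d^2 = 4^2 = 16
Step 4: F = 0.5 * 8.854e-6 * 73887 * 841 / 16
F = 17.193 uN


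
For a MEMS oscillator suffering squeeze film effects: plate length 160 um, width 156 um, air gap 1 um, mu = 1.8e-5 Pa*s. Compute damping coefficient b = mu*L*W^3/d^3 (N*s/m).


Step 1: Convert to SI.
L = 160e-6 m, W = 156e-6 m, d = 1e-6 m
Step 2: W^3 = (156e-6)^3 = 3.80e-12 m^3
Step 3: d^3 = (1e-6)^3 = 1.00e-18 m^3
Step 4: b = 1.8e-5 * 160e-6 * 3.80e-12 / 1.00e-18
b = 1.09e-02 N*s/m


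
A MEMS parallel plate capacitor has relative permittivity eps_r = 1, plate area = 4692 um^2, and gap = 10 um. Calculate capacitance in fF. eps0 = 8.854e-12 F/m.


Step 1: Convert area to m^2: A = 4692e-12 m^2
Step 2: Convert gap to m: d = 10e-6 m
Step 3: C = eps0 * eps_r * A / d
C = 8.854e-12 * 1 * 4692e-12 / 10e-6
Step 4: Convert to fF (multiply by 1e15).
C = 4.15 fF


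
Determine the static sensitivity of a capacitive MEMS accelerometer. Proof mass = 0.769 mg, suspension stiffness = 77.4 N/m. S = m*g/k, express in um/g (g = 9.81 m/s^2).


Step 1: Convert mass: m = 0.769 mg = 7.69e-07 kg
Step 2: S = m * g / k = 7.69e-07 * 9.81 / 77.4
Step 3: S = 9.75e-08 m/g
Step 4: Convert to um/g: S = 0.097 um/g


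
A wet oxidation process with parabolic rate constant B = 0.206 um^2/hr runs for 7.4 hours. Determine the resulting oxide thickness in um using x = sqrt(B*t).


Step 1: Compute B*t = 0.206 * 7.4 = 1.5244
Step 2: x = sqrt(1.5244)
x = 1.235 um


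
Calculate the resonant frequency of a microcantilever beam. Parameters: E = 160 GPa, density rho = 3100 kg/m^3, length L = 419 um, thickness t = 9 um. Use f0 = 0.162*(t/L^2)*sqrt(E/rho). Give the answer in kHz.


Step 1: Convert units to SI.
t_SI = 9e-6 m, L_SI = 419e-6 m
Step 2: Calculate sqrt(E/rho).
sqrt(160e9 / 3100) = 7184.21 m/s
Step 3: Compute f0.
f0 = 0.162 * 9e-6 / (419e-6)^2 * 7184.21 = 59663.5 Hz = 59.66 kHz


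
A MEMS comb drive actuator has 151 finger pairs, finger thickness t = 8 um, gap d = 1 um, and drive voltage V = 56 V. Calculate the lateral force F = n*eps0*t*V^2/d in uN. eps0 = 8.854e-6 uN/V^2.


Step 1: Parameters: n=151, eps0=8.854e-6 uN/V^2, t=8 um, V=56 V, d=1 um
Step 2: V^2 = 3136
Step 3: F = 151 * 8.854e-6 * 8 * 3136 / 1
F = 33.542 uN


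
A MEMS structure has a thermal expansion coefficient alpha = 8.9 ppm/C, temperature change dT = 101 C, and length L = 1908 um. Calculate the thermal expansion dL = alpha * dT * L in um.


Step 1: Convert CTE: alpha = 8.9 ppm/C = 8.9e-6 /C
Step 2: dL = 8.9e-6 * 101 * 1908
dL = 1.7151 um


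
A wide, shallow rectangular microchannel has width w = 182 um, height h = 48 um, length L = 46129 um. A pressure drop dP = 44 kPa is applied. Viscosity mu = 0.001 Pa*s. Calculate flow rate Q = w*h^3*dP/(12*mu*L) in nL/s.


Step 1: Convert all dimensions to SI (meters).
w = 182e-6 m, h = 48e-6 m, L = 46129e-6 m, dP = 44e3 Pa
Step 2: Q = w * h^3 * dP / (12 * mu * L)
Q = 182e-6 * (48e-6)^3 * 44e3 / (12 * 0.001 * 46129e-6) = 1.59989872e-09 m^3/s
Step 3: Convert Q from m^3/s to nL/s (1 m^3 = 1e12 nL, so multiply by 1e12).
Q = 1599.899 nL/s


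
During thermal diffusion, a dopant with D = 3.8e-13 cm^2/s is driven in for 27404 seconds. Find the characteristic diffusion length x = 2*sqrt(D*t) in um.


Step 1: Compute D*t = 3.8e-13 * 27404 = 1.041352e-08 cm^2
Step 2: sqrt(D*t) = 1.02047e-04 cm
Step 3: x = 2 * 1.02047e-04 cm = 2.04094e-04 cm
Step 4: Convert to um (1 cm = 1e4 um): x = 2.041 um


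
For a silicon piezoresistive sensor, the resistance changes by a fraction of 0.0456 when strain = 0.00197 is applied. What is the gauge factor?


Step 1: Identify values.
dR/R = 0.0456, strain = 0.00197
Step 2: GF = (dR/R) / strain = 0.0456 / 0.00197
GF = 23.1


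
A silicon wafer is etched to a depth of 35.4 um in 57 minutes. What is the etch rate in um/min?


Step 1: Etch rate = depth / time
Step 2: rate = 35.4 / 57
rate = 0.621 um/min


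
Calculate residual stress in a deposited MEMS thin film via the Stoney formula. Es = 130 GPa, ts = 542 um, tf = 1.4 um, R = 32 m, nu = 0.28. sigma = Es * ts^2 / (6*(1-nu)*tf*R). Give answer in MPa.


Step 1: Compute numerator: Es * ts^2 = 130 * 542^2 = 38189320 (GPa*um^2)
Step 2: Compute denominator (R in um): 6*(1-nu)*tf*R = 6*0.72*1.4*32e6 = 193536000.0 (um^2)
Step 3: sigma (GPa) = 38189320 / 193536000.0 = 1.97324e-01 GPa
Step 4: Convert to MPa (x1000): sigma = 197.3 MPa


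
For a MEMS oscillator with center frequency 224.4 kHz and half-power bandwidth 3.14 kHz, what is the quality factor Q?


Step 1: Q = f0 / bandwidth
Step 2: Q = 224.4 / 3.14
Q = 71.5


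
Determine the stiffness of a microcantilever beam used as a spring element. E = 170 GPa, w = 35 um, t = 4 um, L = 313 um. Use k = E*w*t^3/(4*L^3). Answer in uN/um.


Step 1: Convert E to consistent units (1 GPa = 1000 uN/um^2).
E = 170 GPa = 170000 uN/um^2
Step 2: Compute t^3 = 4^3 = 64
Step 3: Compute L^3 = 313^3 = 30664297
Step 4: k = 170000 * 35 * 64 / (4 * 30664297)
k = 3.1046 uN/um


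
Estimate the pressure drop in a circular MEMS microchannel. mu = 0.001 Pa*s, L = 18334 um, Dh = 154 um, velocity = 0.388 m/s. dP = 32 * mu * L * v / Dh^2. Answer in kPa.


Step 1: Convert to SI: L = 18334e-6 m, Dh = 154e-6 m
Step 2: dP = 32 * 0.001 * 18334e-6 * 0.388 / (154e-6)^2
Step 3: dP = 9598.37 Pa
Step 4: Convert to kPa: dP = 9.6 kPa


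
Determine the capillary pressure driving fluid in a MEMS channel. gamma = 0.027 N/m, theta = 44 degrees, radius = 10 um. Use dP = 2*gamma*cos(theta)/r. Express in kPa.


Step 1: cos(44 deg) = 0.7193
Step 2: Convert r to m: r = 10e-6 m
Step 3: dP = 2 * 0.027 * 0.7193 / 10e-6 = 3884.2 Pa
Step 4: Convert Pa to kPa (divide by 1000).
dP = 3.88 kPa


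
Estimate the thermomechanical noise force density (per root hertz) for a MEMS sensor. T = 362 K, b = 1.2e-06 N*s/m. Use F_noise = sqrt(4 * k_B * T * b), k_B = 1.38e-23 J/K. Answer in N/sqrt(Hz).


Step 1: Compute 4 * k_B * T * b
= 4 * 1.38e-23 * 362 * 1.2e-06
= 2.3979e-26 N^2/Hz
Step 2: F_noise = sqrt(2.3979e-26)
F_noise = 1.55e-13 N/sqrt(Hz)


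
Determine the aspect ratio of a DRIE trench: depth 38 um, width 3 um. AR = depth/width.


Step 1: AR = depth / width
Step 2: AR = 38 / 3
AR = 12.7


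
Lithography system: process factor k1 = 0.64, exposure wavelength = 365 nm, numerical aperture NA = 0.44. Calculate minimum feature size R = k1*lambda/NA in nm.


Step 1: Identify values: k1 = 0.64, lambda = 365 nm, NA = 0.44
Step 2: R = k1 * lambda / NA
R = 0.64 * 365 / 0.44
R = 530.9 nm


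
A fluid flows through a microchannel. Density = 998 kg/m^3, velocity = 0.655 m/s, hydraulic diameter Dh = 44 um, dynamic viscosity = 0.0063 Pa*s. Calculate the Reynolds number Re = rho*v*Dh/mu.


Step 1: Convert Dh to meters: Dh = 44e-6 m
Step 2: Re = rho * v * Dh / mu
Re = 998 * 0.655 * 44e-6 / 0.0063
Re = 4.565


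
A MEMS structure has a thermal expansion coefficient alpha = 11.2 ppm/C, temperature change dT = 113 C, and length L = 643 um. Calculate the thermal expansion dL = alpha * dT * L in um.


Step 1: Convert CTE: alpha = 11.2 ppm/C = 11.2e-6 /C
Step 2: dL = 11.2e-6 * 113 * 643
dL = 0.8138 um


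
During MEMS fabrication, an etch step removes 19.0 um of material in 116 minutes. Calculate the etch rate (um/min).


Step 1: Etch rate = depth / time
Step 2: rate = 19.0 / 116
rate = 0.164 um/min


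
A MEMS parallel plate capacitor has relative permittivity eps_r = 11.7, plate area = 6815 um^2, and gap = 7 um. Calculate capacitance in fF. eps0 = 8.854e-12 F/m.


Step 1: Convert area to m^2: A = 6815e-12 m^2
Step 2: Convert gap to m: d = 7e-6 m
Step 3: C = eps0 * eps_r * A / d
C = 8.854e-12 * 11.7 * 6815e-12 / 7e-6
Step 4: Convert to fF (multiply by 1e15).
C = 100.85 fF


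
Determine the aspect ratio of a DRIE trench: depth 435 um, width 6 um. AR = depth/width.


Step 1: AR = depth / width
Step 2: AR = 435 / 6
AR = 72.5


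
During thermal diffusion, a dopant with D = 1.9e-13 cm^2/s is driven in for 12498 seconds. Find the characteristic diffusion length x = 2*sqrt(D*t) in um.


Step 1: Compute D*t = 1.9e-13 * 12498 = 2.37462e-09 cm^2
Step 2: sqrt(D*t) = 4.873e-05 cm
Step 3: x = 2 * 4.873e-05 cm = 9.746e-05 cm
Step 4: Convert to um (1 cm = 1e4 um): x = 0.975 um


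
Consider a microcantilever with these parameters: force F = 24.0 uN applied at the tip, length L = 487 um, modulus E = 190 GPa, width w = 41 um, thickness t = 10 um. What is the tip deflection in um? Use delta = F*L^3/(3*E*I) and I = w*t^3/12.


Step 1: Calculate the second moment of area.
I = w * t^3 / 12 = 41 * 10^3 / 12 = 3416.6667 um^4
Step 2: Convert E to consistent units (1 GPa = 1000 uN/um^2).
E = 190 GPa = 190000 uN/um^2
Step 3: Calculate tip deflection.
delta = F * L^3 / (3 * E * I)
delta = 24.0 * 487^3 / (3 * 190000 * 3416.6667)
delta = 1.4234 um


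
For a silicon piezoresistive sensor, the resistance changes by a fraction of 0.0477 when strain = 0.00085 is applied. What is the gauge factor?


Step 1: Identify values.
dR/R = 0.0477, strain = 0.00085
Step 2: GF = (dR/R) / strain = 0.0477 / 0.00085
GF = 56.1


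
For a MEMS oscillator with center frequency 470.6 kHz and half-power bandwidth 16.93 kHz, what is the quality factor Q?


Step 1: Q = f0 / bandwidth
Step 2: Q = 470.6 / 16.93
Q = 27.8


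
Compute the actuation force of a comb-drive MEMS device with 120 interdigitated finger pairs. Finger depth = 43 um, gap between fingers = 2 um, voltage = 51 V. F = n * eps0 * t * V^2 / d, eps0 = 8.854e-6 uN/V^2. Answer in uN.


Step 1: Parameters: n=120, eps0=8.854e-6 uN/V^2, t=43 um, V=51 V, d=2 um
Step 2: V^2 = 2601
Step 3: F = 120 * 8.854e-6 * 43 * 2601 / 2
F = 59.415 uN


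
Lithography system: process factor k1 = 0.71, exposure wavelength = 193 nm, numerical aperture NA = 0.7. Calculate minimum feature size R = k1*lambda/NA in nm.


Step 1: Identify values: k1 = 0.71, lambda = 193 nm, NA = 0.7
Step 2: R = k1 * lambda / NA
R = 0.71 * 193 / 0.7
R = 195.8 nm


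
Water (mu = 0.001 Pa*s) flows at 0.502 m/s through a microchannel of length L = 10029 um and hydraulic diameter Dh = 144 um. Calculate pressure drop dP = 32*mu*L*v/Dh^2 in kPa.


Step 1: Convert to SI: L = 10029e-6 m, Dh = 144e-6 m
Step 2: dP = 32 * 0.001 * 10029e-6 * 0.502 / (144e-6)^2
Step 3: dP = 7769.38 Pa
Step 4: Convert to kPa: dP = 7.77 kPa


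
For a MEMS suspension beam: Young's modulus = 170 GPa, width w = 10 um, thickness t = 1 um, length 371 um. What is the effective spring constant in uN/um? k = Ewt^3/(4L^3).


Step 1: Convert E to consistent units (1 GPa = 1000 uN/um^2).
E = 170 GPa = 170000 uN/um^2
Step 2: Compute t^3 = 1^3 = 1
Step 3: Compute L^3 = 371^3 = 51064811
Step 4: k = 170000 * 10 * 1 / (4 * 51064811)
k = 0.0083 uN/um


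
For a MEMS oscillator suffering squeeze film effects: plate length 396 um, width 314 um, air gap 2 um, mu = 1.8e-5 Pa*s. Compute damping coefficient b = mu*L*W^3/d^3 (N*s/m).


Step 1: Convert to SI.
L = 396e-6 m, W = 314e-6 m, d = 2e-6 m
Step 2: W^3 = (314e-6)^3 = 3.10e-11 m^3
Step 3: d^3 = (2e-6)^3 = 8.00e-18 m^3
Step 4: b = 1.8e-5 * 396e-6 * 3.10e-11 / 8.00e-18
b = 2.76e-02 N*s/m


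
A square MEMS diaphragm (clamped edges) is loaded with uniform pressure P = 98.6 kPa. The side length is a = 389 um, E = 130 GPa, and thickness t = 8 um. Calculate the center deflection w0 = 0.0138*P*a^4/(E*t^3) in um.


Step 1: Convert pressure to compatible units (E is in GPa, so P in GPa).
P = 98.6 kPa = 98.6e-6 GPa
Step 2: Compute numerator: 0.0138 * P * a^4.
a^4 = 389^4 = 22898045041
numerator = 0.0138 * 98.6e-6 * 22898045041 = 3.11569e+04
Step 3: Compute denominator: E * t^3 = 130 * 8^3 = 66560
Step 4: w0 = numerator / denominator = 3.11569e+04 / 66560 = 0.4681 um


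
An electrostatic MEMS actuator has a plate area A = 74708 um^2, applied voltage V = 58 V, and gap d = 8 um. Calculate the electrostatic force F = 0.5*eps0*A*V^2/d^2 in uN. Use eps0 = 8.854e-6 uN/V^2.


Step 1: Identify parameters.
eps0 = 8.854e-6 uN/V^2, A = 74708 um^2, V = 58 V, d = 8 um
Step 2: Compute V^2 = 58^2 = 3364
Step 3: Compute d^2 = 8^2 = 64
Step 4: F = 0.5 * 8.854e-6 * 74708 * 3364 / 64
F = 17.384 uN


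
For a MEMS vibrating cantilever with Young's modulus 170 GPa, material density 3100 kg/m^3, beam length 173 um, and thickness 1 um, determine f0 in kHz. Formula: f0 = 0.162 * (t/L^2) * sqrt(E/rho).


Step 1: Convert units to SI.
t_SI = 1e-6 m, L_SI = 173e-6 m
Step 2: Calculate sqrt(E/rho).
sqrt(170e9 / 3100) = 7405.32 m/s
Step 3: Compute f0.
f0 = 0.162 * 1e-6 / (173e-6)^2 * 7405.32 = 40083.6 Hz = 40.08 kHz


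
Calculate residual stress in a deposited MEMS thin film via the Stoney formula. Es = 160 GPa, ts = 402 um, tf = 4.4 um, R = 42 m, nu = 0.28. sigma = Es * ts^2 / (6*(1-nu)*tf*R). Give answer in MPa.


Step 1: Compute numerator: Es * ts^2 = 160 * 402^2 = 25856640 (GPa*um^2)
Step 2: Compute denominator (R in um): 6*(1-nu)*tf*R = 6*0.72*4.4*42e6 = 798336000.0 (um^2)
Step 3: sigma (GPa) = 25856640 / 798336000.0 = 3.2388e-02 GPa
Step 4: Convert to MPa (x1000): sigma = 32.4 MPa


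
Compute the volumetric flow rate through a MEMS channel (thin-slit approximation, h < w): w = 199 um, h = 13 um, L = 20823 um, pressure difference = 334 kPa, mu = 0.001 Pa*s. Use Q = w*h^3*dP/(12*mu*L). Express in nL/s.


Step 1: Convert all dimensions to SI (meters).
w = 199e-6 m, h = 13e-6 m, L = 20823e-6 m, dP = 334e3 Pa
Step 2: Q = w * h^3 * dP / (12 * mu * L)
Q = 199e-6 * (13e-6)^3 * 334e3 / (12 * 0.001 * 20823e-6) = 5.8439307e-10 m^3/s
Step 3: Convert Q from m^3/s to nL/s (1 m^3 = 1e12 nL, so multiply by 1e12).
Q = 584.393 nL/s


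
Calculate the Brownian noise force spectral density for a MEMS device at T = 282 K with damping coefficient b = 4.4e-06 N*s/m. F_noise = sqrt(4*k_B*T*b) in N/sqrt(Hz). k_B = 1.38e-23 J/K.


Step 1: Compute 4 * k_B * T * b
= 4 * 1.38e-23 * 282 * 4.4e-06
= 6.8492e-26 N^2/Hz
Step 2: F_noise = sqrt(6.8492e-26)
F_noise = 2.62e-13 N/sqrt(Hz)


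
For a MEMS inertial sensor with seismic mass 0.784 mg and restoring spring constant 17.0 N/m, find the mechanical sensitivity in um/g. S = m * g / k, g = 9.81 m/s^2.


Step 1: Convert mass: m = 0.784 mg = 7.84e-07 kg
Step 2: S = m * g / k = 7.84e-07 * 9.81 / 17.0
Step 3: S = 4.52e-07 m/g
Step 4: Convert to um/g: S = 0.452 um/g


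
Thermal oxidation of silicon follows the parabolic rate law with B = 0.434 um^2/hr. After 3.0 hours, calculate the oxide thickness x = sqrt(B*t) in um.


Step 1: Compute B*t = 0.434 * 3.0 = 1.302
Step 2: x = sqrt(1.302)
x = 1.141 um


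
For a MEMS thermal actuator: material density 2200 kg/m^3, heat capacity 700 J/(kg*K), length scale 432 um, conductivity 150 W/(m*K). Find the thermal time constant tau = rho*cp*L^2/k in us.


Step 1: Convert L to m: L = 432e-6 m
Step 2: L^2 = (432e-6)^2 = 1.86624e-07 m^2
Step 3: tau = 2200 * 700 * 1.86624e-07 / 150 = 1.9160064e-03 s
Step 4: Convert to microseconds (multiply by 1e6).
tau = 1916.006 us


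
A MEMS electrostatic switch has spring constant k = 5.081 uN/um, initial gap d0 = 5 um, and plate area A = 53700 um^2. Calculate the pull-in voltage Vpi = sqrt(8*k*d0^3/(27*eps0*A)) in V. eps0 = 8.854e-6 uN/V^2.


Step 1: Compute numerator: 8 * k * d0^3 = 8 * 5.081 * 5^3 = 5081.0
Step 2: Compute denominator: 27 * eps0 * A = 27 * 8.854e-6 * 53700 = 12.837415
Step 3: Vpi = sqrt(5081.0 / 12.837415)
Vpi = 19.89 V


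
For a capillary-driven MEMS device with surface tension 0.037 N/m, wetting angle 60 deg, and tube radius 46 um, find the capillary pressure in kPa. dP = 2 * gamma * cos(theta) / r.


Step 1: cos(60 deg) = 0.5
Step 2: Convert r to m: r = 46e-6 m
Step 3: dP = 2 * 0.037 * 0.5 / 46e-6 = 804.3 Pa
Step 4: Convert Pa to kPa (divide by 1000).
dP = 0.8 kPa


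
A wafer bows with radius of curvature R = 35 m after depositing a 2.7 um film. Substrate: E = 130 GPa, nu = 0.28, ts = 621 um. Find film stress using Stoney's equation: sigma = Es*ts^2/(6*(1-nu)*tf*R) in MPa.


Step 1: Compute numerator: Es * ts^2 = 130 * 621^2 = 50133330 (GPa*um^2)
Step 2: Compute denominator (R in um): 6*(1-nu)*tf*R = 6*0.72*2.7*35e6 = 408240000.0 (um^2)
Step 3: sigma (GPa) = 50133330 / 408240000.0 = 1.22804e-01 GPa
Step 4: Convert to MPa (x1000): sigma = 122.8 MPa


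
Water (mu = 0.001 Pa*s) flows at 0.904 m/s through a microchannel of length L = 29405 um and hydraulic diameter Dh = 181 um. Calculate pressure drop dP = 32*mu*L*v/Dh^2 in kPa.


Step 1: Convert to SI: L = 29405e-6 m, Dh = 181e-6 m
Step 2: dP = 32 * 0.001 * 29405e-6 * 0.904 / (181e-6)^2
Step 3: dP = 25964.65 Pa
Step 4: Convert to kPa: dP = 25.96 kPa


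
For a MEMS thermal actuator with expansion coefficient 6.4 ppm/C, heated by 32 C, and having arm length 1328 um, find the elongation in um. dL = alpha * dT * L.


Step 1: Convert CTE: alpha = 6.4 ppm/C = 6.4e-6 /C
Step 2: dL = 6.4e-6 * 32 * 1328
dL = 0.272 um
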